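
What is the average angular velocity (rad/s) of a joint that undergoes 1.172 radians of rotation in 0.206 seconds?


omega = delta_theta / delta_t
omega = 1.172 / 0.206
omega = 5.6893


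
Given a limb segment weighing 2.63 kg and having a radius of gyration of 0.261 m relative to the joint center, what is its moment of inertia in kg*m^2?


I = m * k^2
I = 2.63 * 0.261^2
k^2 = 0.0681
I = 0.1792


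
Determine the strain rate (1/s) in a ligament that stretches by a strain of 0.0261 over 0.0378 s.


strain_rate = delta_strain / delta_t
strain_rate = 0.0261 / 0.0378
strain_rate = 0.6905


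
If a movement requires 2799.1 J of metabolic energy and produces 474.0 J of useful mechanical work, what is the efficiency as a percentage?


eta = (W_mech / E_meta) * 100
eta = (474.0 / 2799.1) * 100
ratio = 0.1693
eta = 16.9340


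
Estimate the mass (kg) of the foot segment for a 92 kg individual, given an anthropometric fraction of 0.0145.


m_segment = body_mass * fraction
m_segment = 92 * 0.0145
m_segment = 1.3340


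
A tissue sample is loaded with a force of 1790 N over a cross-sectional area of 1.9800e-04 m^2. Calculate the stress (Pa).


stress = F / A
stress = 1790 / 1.9800e-04
stress = 9.0404e+06


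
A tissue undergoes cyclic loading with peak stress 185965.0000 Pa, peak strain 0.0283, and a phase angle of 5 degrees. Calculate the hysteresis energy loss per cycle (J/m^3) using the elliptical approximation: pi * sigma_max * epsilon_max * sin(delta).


E_loss = pi * sigma_max * epsilon_max * sin(delta)
delta = 5 deg = 0.0873 rad
sin(delta) = 0.0872
E_loss = pi * 185965.0000 * 0.0283 * 0.0872
E_loss = 1440.9985


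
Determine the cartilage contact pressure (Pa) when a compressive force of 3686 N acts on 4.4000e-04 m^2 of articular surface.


P = F / A
P = 3686 / 4.4000e-04
P = 8.3773e+06


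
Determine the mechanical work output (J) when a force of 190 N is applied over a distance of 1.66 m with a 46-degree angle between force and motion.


W = F * d * cos(theta)
theta = 46 deg = 0.8029 rad
cos(theta) = 0.6947
W = 190 * 1.66 * 0.6947
W = 219.0953


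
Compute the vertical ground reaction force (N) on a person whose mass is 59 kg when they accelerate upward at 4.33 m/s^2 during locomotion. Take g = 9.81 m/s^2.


GRF = m * (g + a)
GRF = 59 * (9.81 + 4.33)
GRF = 59 * 14.1400
GRF = 834.2600


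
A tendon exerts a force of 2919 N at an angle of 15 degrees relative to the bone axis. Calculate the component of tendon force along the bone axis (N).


F_eff = F_tendon * cos(theta)
theta = 15 deg = 0.2618 rad
cos(theta) = 0.9659
F_eff = 2919 * 0.9659
F_eff = 2819.5375


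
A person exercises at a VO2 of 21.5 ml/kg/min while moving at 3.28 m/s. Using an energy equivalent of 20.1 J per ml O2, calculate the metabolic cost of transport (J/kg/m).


Power per kg = VO2 * 20.1 / 60
Power per kg = 21.5 * 20.1 / 60 = 7.2025 W/kg
Cost = power_per_kg / speed
Cost = 7.2025 / 3.28
Cost = 2.1959


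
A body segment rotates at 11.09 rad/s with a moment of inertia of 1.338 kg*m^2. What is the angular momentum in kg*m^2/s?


L = I * omega
L = 1.338 * 11.09
L = 14.8384


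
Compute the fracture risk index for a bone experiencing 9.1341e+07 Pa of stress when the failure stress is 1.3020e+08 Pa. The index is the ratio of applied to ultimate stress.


FRI = applied / ultimate
FRI = 9.1341e+07 / 1.3020e+08
FRI = 0.7015


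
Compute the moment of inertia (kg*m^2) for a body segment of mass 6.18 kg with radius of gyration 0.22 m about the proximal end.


I = m * k^2
I = 6.18 * 0.22^2
k^2 = 0.0484
I = 0.2991


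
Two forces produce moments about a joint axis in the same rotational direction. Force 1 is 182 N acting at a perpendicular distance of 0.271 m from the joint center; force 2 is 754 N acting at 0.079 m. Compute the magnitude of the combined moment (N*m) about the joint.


M = F1 * d1 + F2 * d2
M = 182 * 0.271 + 754 * 0.079
M = 49.3220 + 59.5660
M = 108.8880


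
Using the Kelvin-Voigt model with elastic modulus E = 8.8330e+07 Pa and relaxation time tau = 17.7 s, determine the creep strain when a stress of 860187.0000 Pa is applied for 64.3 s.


epsilon(t) = (sigma/E) * (1 - exp(-t/tau))
sigma/E = 860187.0000 / 8.8330e+07 = 0.0097
exp(-t/tau) = exp(-64.3 / 17.7) = 0.0264
epsilon = 0.0097 * (1 - 0.0264)
epsilon = 0.0095


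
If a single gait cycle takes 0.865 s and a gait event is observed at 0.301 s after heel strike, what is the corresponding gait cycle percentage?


pct = (event_time / cycle_time) * 100
pct = (0.301 / 0.865) * 100
ratio = 0.3480
pct = 34.7977


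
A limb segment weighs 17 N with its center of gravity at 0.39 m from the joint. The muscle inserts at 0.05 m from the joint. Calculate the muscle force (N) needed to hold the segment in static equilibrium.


F_muscle = W * d_load / d_muscle
F_muscle = 17 * 0.39 / 0.05
Numerator = 6.6300
F_muscle = 132.6000


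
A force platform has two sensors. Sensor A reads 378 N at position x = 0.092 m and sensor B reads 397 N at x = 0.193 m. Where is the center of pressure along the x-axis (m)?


COP_x = (F1*x1 + F2*x2) / (F1 + F2)
COP_x = (378*0.092 + 397*0.193) / (378 + 397)
Numerator = 111.3970
Denominator = 775
COP_x = 0.1437


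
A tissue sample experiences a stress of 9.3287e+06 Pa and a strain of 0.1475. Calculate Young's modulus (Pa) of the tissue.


E = stress / strain
E = 9.3287e+06 / 0.1475
E = 6.3245e+07


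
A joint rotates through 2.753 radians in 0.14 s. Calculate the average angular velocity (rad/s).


omega = delta_theta / delta_t
omega = 2.753 / 0.14
omega = 19.6643


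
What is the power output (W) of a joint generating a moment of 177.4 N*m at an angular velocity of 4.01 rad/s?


P = M * omega
P = 177.4 * 4.01
P = 711.3740


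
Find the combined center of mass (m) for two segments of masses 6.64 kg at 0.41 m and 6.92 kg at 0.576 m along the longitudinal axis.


COM = (m1*x1 + m2*x2) / (m1 + m2)
COM = (6.64*0.41 + 6.92*0.576) / (6.64 + 6.92)
Numerator = 6.7083
Denominator = 13.5600
COM = 0.4947


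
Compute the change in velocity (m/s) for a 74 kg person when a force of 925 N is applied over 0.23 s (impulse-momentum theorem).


J = F * dt = 925 * 0.23 = 212.7500 N*s
delta_v = J / m
delta_v = 212.7500 / 74
delta_v = 2.8750


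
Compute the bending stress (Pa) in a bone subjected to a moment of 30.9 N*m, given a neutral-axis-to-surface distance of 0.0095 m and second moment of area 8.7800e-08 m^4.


sigma = M * c / I
sigma = 30.9 * 0.0095 / 8.7800e-08
M * c = 0.2935
sigma = 3.3434e+06


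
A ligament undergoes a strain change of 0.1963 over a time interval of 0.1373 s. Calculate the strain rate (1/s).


strain_rate = delta_strain / delta_t
strain_rate = 0.1963 / 0.1373
strain_rate = 1.4297


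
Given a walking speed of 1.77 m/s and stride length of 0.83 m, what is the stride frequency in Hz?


f = v / stride_length
f = 1.77 / 0.83
f = 2.1325


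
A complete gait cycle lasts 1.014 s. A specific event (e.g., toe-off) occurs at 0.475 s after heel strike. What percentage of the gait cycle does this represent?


pct = (event_time / cycle_time) * 100
pct = (0.475 / 1.014) * 100
ratio = 0.4684
pct = 46.8442


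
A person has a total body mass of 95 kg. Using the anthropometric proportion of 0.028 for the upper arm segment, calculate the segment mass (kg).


m_segment = body_mass * fraction
m_segment = 95 * 0.028
m_segment = 2.6600


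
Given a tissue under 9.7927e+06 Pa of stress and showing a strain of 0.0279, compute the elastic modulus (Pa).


E = stress / strain
E = 9.7927e+06 / 0.0279
E = 3.5099e+08


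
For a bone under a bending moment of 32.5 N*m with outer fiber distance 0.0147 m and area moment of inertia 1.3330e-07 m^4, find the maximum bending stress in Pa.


sigma = M * c / I
sigma = 32.5 * 0.0147 / 1.3330e-07
M * c = 0.4778
sigma = 3.5840e+06


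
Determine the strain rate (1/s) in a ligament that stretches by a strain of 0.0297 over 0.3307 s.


strain_rate = delta_strain / delta_t
strain_rate = 0.0297 / 0.3307
strain_rate = 0.0898


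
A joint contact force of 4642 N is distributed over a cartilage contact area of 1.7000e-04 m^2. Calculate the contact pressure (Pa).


P = F / A
P = 4642 / 1.7000e-04
P = 2.7306e+07


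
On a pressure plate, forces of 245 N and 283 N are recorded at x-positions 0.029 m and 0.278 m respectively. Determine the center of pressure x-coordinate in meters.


COP_x = (F1*x1 + F2*x2) / (F1 + F2)
COP_x = (245*0.029 + 283*0.278) / (245 + 283)
Numerator = 85.7790
Denominator = 528
COP_x = 0.1625


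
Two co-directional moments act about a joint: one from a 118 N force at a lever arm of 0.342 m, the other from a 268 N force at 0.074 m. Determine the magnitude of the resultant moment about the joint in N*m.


M = F1 * d1 + F2 * d2
M = 118 * 0.342 + 268 * 0.074
M = 40.3560 + 19.8320
M = 60.1880


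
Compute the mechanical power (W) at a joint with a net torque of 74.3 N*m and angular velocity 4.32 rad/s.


P = M * omega
P = 74.3 * 4.32
P = 320.9760


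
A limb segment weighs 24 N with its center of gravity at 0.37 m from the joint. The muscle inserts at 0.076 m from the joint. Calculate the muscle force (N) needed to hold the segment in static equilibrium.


F_muscle = W * d_load / d_muscle
F_muscle = 24 * 0.37 / 0.076
Numerator = 8.8800
F_muscle = 116.8421


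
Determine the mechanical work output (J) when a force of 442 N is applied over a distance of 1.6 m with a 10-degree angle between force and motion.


W = F * d * cos(theta)
theta = 10 deg = 0.1745 rad
cos(theta) = 0.9848
W = 442 * 1.6 * 0.9848
W = 696.4560


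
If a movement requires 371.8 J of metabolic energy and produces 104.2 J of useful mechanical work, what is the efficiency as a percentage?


eta = (W_mech / E_meta) * 100
eta = (104.2 / 371.8) * 100
ratio = 0.2803
eta = 28.0258


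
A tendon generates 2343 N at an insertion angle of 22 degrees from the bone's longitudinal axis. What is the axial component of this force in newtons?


F_eff = F_tendon * cos(theta)
theta = 22 deg = 0.3840 rad
cos(theta) = 0.9272
F_eff = 2343 * 0.9272
F_eff = 2172.3918


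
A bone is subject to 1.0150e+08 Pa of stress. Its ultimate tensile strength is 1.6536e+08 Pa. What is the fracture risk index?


FRI = applied / ultimate
FRI = 1.0150e+08 / 1.6536e+08
FRI = 0.6138


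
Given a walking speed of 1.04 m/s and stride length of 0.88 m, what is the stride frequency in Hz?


f = v / stride_length
f = 1.04 / 0.88
f = 1.1818


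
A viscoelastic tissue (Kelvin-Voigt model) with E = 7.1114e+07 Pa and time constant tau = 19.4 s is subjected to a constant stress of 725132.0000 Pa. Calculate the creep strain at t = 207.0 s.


epsilon(t) = (sigma/E) * (1 - exp(-t/tau))
sigma/E = 725132.0000 / 7.1114e+07 = 0.0102
exp(-t/tau) = exp(-207.0 / 19.4) = 2.3229e-05
epsilon = 0.0102 * (1 - 2.3229e-05)
epsilon = 0.0102


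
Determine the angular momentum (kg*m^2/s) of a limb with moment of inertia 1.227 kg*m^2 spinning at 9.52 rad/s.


L = I * omega
L = 1.227 * 9.52
L = 11.6810


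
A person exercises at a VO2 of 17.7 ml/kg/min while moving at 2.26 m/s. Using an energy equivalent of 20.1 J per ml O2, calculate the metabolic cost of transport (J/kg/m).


Power per kg = VO2 * 20.1 / 60
Power per kg = 17.7 * 20.1 / 60 = 5.9295 W/kg
Cost = power_per_kg / speed
Cost = 5.9295 / 2.26
Cost = 2.6237


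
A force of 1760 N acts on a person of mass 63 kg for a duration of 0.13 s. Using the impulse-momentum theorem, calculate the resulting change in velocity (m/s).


J = F * dt = 1760 * 0.13 = 228.8000 N*s
delta_v = J / m
delta_v = 228.8000 / 63
delta_v = 3.6317


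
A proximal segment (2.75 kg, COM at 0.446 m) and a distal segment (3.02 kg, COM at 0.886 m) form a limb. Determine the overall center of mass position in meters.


COM = (m1*x1 + m2*x2) / (m1 + m2)
COM = (2.75*0.446 + 3.02*0.886) / (2.75 + 3.02)
Numerator = 3.9022
Denominator = 5.7700
COM = 0.6763


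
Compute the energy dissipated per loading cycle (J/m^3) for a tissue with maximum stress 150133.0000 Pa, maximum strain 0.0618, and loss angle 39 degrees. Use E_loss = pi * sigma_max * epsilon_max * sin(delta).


E_loss = pi * sigma_max * epsilon_max * sin(delta)
delta = 39 deg = 0.6807 rad
sin(delta) = 0.6293
E_loss = pi * 150133.0000 * 0.0618 * 0.6293
E_loss = 18343.6736


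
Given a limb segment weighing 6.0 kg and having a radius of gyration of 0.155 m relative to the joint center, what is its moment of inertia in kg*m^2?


I = m * k^2
I = 6.0 * 0.155^2
k^2 = 0.0240
I = 0.1442


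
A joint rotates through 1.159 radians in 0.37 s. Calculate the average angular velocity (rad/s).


omega = delta_theta / delta_t
omega = 1.159 / 0.37
omega = 3.1324


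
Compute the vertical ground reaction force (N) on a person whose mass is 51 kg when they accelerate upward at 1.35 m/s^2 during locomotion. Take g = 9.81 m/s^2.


GRF = m * (g + a)
GRF = 51 * (9.81 + 1.35)
GRF = 51 * 11.1600
GRF = 569.1600


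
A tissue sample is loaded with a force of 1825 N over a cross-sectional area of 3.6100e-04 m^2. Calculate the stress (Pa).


stress = F / A
stress = 1825 / 3.6100e-04
stress = 5.0554e+06


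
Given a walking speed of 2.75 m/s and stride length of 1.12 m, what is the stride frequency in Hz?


f = v / stride_length
f = 2.75 / 1.12
f = 2.4554


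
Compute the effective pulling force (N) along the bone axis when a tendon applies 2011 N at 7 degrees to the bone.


F_eff = F_tendon * cos(theta)
theta = 7 deg = 0.1222 rad
cos(theta) = 0.9925
F_eff = 2011 * 0.9925
F_eff = 1996.0103


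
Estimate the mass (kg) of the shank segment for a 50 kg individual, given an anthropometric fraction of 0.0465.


m_segment = body_mass * fraction
m_segment = 50 * 0.0465
m_segment = 2.3250


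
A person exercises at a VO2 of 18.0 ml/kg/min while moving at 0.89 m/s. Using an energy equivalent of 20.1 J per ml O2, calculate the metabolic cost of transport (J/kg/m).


Power per kg = VO2 * 20.1 / 60
Power per kg = 18.0 * 20.1 / 60 = 6.0300 W/kg
Cost = power_per_kg / speed
Cost = 6.0300 / 0.89
Cost = 6.7753


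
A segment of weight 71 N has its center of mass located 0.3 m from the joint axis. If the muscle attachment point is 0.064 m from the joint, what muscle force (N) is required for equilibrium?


F_muscle = W * d_load / d_muscle
F_muscle = 71 * 0.3 / 0.064
Numerator = 21.3000
F_muscle = 332.8125


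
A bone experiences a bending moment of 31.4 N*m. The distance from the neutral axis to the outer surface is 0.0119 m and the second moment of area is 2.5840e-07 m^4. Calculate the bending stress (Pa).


sigma = M * c / I
sigma = 31.4 * 0.0119 / 2.5840e-07
M * c = 0.3737
sigma = 1.4461e+06


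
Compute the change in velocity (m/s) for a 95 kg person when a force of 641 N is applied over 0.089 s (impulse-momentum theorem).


J = F * dt = 641 * 0.089 = 57.0490 N*s
delta_v = J / m
delta_v = 57.0490 / 95
delta_v = 0.6005


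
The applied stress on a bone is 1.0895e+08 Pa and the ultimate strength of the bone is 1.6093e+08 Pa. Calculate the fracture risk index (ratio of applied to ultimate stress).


FRI = applied / ultimate
FRI = 1.0895e+08 / 1.6093e+08
FRI = 0.6770


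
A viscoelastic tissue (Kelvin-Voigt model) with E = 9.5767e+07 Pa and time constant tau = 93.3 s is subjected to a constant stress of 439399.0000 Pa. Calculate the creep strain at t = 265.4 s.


epsilon(t) = (sigma/E) * (1 - exp(-t/tau))
sigma/E = 439399.0000 / 9.5767e+07 = 0.0046
exp(-t/tau) = exp(-265.4 / 93.3) = 0.0582
epsilon = 0.0046 * (1 - 0.0582)
epsilon = 0.0043


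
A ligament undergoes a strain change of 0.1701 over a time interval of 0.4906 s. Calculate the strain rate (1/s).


strain_rate = delta_strain / delta_t
strain_rate = 0.1701 / 0.4906
strain_rate = 0.3467


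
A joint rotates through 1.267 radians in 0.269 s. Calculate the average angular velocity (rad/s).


omega = delta_theta / delta_t
omega = 1.267 / 0.269
omega = 4.7100


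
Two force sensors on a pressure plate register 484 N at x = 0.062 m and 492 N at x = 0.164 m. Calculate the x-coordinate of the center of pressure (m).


COP_x = (F1*x1 + F2*x2) / (F1 + F2)
COP_x = (484*0.062 + 492*0.164) / (484 + 492)
Numerator = 110.6960
Denominator = 976
COP_x = 0.1134


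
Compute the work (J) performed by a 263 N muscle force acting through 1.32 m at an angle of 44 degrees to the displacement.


W = F * d * cos(theta)
theta = 44 deg = 0.7679 rad
cos(theta) = 0.7193
W = 263 * 1.32 * 0.7193
W = 249.7260


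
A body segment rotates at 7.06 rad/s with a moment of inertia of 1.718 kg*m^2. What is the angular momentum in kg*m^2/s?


L = I * omega
L = 1.718 * 7.06
L = 12.1291


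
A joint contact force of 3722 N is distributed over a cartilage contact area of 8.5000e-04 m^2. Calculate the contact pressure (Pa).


P = F / A
P = 3722 / 8.5000e-04
P = 4.3788e+06


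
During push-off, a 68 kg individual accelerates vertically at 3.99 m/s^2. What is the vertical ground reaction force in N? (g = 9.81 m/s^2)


GRF = m * (g + a)
GRF = 68 * (9.81 + 3.99)
GRF = 68 * 13.8000
GRF = 938.4000


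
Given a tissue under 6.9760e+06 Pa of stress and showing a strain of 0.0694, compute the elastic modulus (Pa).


E = stress / strain
E = 6.9760e+06 / 0.0694
E = 1.0052e+08


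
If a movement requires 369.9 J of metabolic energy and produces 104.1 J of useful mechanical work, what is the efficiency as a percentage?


eta = (W_mech / E_meta) * 100
eta = (104.1 / 369.9) * 100
ratio = 0.2814
eta = 28.1427


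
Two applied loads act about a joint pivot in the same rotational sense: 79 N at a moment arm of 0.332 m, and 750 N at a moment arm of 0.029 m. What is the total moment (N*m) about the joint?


M = F1 * d1 + F2 * d2
M = 79 * 0.332 + 750 * 0.029
M = 26.2280 + 21.7500
M = 47.9780


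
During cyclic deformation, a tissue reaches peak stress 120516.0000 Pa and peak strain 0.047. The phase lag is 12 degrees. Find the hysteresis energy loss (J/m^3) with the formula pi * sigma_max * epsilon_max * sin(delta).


E_loss = pi * sigma_max * epsilon_max * sin(delta)
delta = 12 deg = 0.2094 rad
sin(delta) = 0.2079
E_loss = pi * 120516.0000 * 0.047 * 0.2079
E_loss = 3699.7412


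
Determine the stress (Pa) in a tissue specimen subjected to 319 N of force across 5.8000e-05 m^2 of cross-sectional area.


stress = F / A
stress = 319 / 5.8000e-05
stress = 5.5000e+06


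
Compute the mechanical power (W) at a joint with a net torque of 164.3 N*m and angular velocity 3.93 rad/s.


P = M * omega
P = 164.3 * 3.93
P = 645.6990


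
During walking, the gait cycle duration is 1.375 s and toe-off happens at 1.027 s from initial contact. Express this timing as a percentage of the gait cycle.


pct = (event_time / cycle_time) * 100
pct = (1.027 / 1.375) * 100
ratio = 0.7469
pct = 74.6909


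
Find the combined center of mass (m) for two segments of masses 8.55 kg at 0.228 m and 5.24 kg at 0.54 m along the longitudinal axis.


COM = (m1*x1 + m2*x2) / (m1 + m2)
COM = (8.55*0.228 + 5.24*0.54) / (8.55 + 5.24)
Numerator = 4.7790
Denominator = 13.7900
COM = 0.3466


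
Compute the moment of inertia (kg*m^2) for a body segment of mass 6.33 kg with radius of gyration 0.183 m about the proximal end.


I = m * k^2
I = 6.33 * 0.183^2
k^2 = 0.0335
I = 0.2120


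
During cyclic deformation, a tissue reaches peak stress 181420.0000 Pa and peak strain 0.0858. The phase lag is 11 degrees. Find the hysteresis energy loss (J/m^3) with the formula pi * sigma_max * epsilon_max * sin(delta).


E_loss = pi * sigma_max * epsilon_max * sin(delta)
delta = 11 deg = 0.1920 rad
sin(delta) = 0.1908
E_loss = pi * 181420.0000 * 0.0858 * 0.1908
E_loss = 9330.8491


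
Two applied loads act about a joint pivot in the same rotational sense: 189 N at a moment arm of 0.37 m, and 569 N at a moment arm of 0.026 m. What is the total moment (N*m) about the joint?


M = F1 * d1 + F2 * d2
M = 189 * 0.37 + 569 * 0.026
M = 69.9300 + 14.7940
M = 84.7240


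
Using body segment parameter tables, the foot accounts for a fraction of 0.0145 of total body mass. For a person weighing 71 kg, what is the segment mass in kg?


m_segment = body_mass * fraction
m_segment = 71 * 0.0145
m_segment = 1.0295


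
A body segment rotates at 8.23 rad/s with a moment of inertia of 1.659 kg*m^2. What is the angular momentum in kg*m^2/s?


L = I * omega
L = 1.659 * 8.23
L = 13.6536


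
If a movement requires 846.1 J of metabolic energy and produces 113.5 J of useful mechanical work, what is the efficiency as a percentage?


eta = (W_mech / E_meta) * 100
eta = (113.5 / 846.1) * 100
ratio = 0.1341
eta = 13.4145


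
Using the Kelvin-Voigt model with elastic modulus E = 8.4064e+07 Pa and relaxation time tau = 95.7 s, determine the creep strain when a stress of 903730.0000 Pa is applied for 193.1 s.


epsilon(t) = (sigma/E) * (1 - exp(-t/tau))
sigma/E = 903730.0000 / 8.4064e+07 = 0.0108
exp(-t/tau) = exp(-193.1 / 95.7) = 0.1330
epsilon = 0.0108 * (1 - 0.1330)
epsilon = 0.0093


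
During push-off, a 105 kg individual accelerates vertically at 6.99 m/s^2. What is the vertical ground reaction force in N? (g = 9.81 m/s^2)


GRF = m * (g + a)
GRF = 105 * (9.81 + 6.99)
GRF = 105 * 16.8000
GRF = 1764.0000


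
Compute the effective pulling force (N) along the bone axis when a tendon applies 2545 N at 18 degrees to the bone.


F_eff = F_tendon * cos(theta)
theta = 18 deg = 0.3142 rad
cos(theta) = 0.9511
F_eff = 2545 * 0.9511
F_eff = 2420.4388


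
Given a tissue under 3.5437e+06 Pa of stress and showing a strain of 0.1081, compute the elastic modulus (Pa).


E = stress / strain
E = 3.5437e+06 / 0.1081
E = 3.2782e+07


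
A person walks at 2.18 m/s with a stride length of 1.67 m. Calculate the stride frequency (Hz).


f = v / stride_length
f = 2.18 / 1.67
f = 1.3054


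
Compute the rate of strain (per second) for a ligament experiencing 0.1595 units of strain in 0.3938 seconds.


strain_rate = delta_strain / delta_t
strain_rate = 0.1595 / 0.3938
strain_rate = 0.4050


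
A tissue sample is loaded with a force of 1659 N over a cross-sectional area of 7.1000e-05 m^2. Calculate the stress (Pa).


stress = F / A
stress = 1659 / 7.1000e-05
stress = 2.3366e+07


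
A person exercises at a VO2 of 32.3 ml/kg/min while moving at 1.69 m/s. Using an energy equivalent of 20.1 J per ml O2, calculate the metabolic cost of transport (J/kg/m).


Power per kg = VO2 * 20.1 / 60
Power per kg = 32.3 * 20.1 / 60 = 10.8205 W/kg
Cost = power_per_kg / speed
Cost = 10.8205 / 1.69
Cost = 6.4027


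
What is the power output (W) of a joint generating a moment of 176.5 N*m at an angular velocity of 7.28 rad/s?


P = M * omega
P = 176.5 * 7.28
P = 1284.9200


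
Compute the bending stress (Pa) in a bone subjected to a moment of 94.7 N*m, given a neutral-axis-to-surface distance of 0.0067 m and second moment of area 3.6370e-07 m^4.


sigma = M * c / I
sigma = 94.7 * 0.0067 / 3.6370e-07
M * c = 0.6345
sigma = 1.7445e+06


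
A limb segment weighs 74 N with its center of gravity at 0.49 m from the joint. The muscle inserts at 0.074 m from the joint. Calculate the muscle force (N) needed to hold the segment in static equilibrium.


F_muscle = W * d_load / d_muscle
F_muscle = 74 * 0.49 / 0.074
Numerator = 36.2600
F_muscle = 490.0000


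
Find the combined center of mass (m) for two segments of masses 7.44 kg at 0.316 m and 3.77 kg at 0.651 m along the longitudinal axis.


COM = (m1*x1 + m2*x2) / (m1 + m2)
COM = (7.44*0.316 + 3.77*0.651) / (7.44 + 3.77)
Numerator = 4.8053
Denominator = 11.2100
COM = 0.4287


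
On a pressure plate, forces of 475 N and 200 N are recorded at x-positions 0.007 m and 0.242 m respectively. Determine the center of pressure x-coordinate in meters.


COP_x = (F1*x1 + F2*x2) / (F1 + F2)
COP_x = (475*0.007 + 200*0.242) / (475 + 200)
Numerator = 51.7250
Denominator = 675
COP_x = 0.0766


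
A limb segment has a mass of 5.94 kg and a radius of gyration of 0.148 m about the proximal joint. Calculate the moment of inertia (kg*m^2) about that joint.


I = m * k^2
I = 5.94 * 0.148^2
k^2 = 0.0219
I = 0.1301


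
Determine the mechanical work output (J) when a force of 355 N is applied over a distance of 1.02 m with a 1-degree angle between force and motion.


W = F * d * cos(theta)
theta = 1 deg = 0.0175 rad
cos(theta) = 0.9998
W = 355 * 1.02 * 0.9998
W = 362.0449


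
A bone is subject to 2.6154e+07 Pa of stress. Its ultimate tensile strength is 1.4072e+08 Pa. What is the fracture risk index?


FRI = applied / ultimate
FRI = 2.6154e+07 / 1.4072e+08
FRI = 0.1859


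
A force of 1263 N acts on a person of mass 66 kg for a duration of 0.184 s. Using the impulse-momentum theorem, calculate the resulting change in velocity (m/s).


J = F * dt = 1263 * 0.184 = 232.3920 N*s
delta_v = J / m
delta_v = 232.3920 / 66
delta_v = 3.5211


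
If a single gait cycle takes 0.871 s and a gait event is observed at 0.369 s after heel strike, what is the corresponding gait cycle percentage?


pct = (event_time / cycle_time) * 100
pct = (0.369 / 0.871) * 100
ratio = 0.4237
pct = 42.3651


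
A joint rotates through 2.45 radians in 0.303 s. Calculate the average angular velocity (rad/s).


omega = delta_theta / delta_t
omega = 2.45 / 0.303
omega = 8.0858


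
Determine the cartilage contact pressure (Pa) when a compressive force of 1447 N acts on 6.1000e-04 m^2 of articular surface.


P = F / A
P = 1447 / 6.1000e-04
P = 2.3721e+06


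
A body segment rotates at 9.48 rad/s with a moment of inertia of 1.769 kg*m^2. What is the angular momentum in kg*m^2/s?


L = I * omega
L = 1.769 * 9.48
L = 16.7701


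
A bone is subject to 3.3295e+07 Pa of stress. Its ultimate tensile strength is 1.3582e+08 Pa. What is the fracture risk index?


FRI = applied / ultimate
FRI = 3.3295e+07 / 1.3582e+08
FRI = 0.2451


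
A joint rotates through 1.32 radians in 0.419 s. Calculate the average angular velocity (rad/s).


omega = delta_theta / delta_t
omega = 1.32 / 0.419
omega = 3.1504


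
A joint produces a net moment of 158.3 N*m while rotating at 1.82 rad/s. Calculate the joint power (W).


P = M * omega
P = 158.3 * 1.82
P = 288.1060


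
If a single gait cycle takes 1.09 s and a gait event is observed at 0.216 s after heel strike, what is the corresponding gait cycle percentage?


pct = (event_time / cycle_time) * 100
pct = (0.216 / 1.09) * 100
ratio = 0.1982
pct = 19.8165


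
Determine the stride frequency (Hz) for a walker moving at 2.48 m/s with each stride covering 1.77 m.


f = v / stride_length
f = 2.48 / 1.77
f = 1.4011


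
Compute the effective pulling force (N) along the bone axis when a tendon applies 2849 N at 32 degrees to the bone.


F_eff = F_tendon * cos(theta)
theta = 32 deg = 0.5585 rad
cos(theta) = 0.8480
F_eff = 2849 * 0.8480
F_eff = 2416.0890


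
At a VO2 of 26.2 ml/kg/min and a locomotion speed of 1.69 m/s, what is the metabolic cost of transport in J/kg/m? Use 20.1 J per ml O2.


Power per kg = VO2 * 20.1 / 60
Power per kg = 26.2 * 20.1 / 60 = 8.7770 W/kg
Cost = power_per_kg / speed
Cost = 8.7770 / 1.69
Cost = 5.1935


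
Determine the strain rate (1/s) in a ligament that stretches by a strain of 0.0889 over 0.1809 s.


strain_rate = delta_strain / delta_t
strain_rate = 0.0889 / 0.1809
strain_rate = 0.4914


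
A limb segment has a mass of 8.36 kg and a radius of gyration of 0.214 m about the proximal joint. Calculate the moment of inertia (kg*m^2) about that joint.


I = m * k^2
I = 8.36 * 0.214^2
k^2 = 0.0458
I = 0.3829


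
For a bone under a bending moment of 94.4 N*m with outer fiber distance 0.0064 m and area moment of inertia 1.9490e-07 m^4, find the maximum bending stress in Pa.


sigma = M * c / I
sigma = 94.4 * 0.0064 / 1.9490e-07
M * c = 0.6042
sigma = 3.0998e+06


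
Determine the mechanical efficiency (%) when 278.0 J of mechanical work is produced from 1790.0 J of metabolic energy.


eta = (W_mech / E_meta) * 100
eta = (278.0 / 1790.0) * 100
ratio = 0.1553
eta = 15.5307


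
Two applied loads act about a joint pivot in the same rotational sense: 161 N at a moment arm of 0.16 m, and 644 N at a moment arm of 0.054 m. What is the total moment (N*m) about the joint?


M = F1 * d1 + F2 * d2
M = 161 * 0.16 + 644 * 0.054
M = 25.7600 + 34.7760
M = 60.5360


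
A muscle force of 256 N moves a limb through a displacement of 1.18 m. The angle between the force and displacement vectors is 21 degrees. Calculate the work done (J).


W = F * d * cos(theta)
theta = 21 deg = 0.3665 rad
cos(theta) = 0.9336
W = 256 * 1.18 * 0.9336
W = 282.0160


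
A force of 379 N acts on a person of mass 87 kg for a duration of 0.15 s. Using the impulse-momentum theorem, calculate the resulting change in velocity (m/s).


J = F * dt = 379 * 0.15 = 56.8500 N*s
delta_v = J / m
delta_v = 56.8500 / 87
delta_v = 0.6534


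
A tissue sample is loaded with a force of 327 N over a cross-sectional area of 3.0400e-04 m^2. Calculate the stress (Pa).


stress = F / A
stress = 327 / 3.0400e-04
stress = 1.0757e+06


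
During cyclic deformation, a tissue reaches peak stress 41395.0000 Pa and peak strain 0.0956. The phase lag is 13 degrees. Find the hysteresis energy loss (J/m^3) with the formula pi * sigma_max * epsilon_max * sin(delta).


E_loss = pi * sigma_max * epsilon_max * sin(delta)
delta = 13 deg = 0.2269 rad
sin(delta) = 0.2250
E_loss = pi * 41395.0000 * 0.0956 * 0.2250
E_loss = 2796.6858


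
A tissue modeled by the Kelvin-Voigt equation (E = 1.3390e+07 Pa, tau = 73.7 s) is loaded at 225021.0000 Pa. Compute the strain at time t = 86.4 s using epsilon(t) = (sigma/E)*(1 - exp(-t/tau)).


epsilon(t) = (sigma/E) * (1 - exp(-t/tau))
sigma/E = 225021.0000 / 1.3390e+07 = 0.0168
exp(-t/tau) = exp(-86.4 / 73.7) = 0.3096
epsilon = 0.0168 * (1 - 0.3096)
epsilon = 0.0116


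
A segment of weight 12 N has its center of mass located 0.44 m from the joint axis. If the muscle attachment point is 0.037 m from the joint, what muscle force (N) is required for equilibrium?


F_muscle = W * d_load / d_muscle
F_muscle = 12 * 0.44 / 0.037
Numerator = 5.2800
F_muscle = 142.7027


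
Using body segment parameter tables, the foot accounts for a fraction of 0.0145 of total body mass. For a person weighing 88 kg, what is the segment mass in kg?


m_segment = body_mass * fraction
m_segment = 88 * 0.0145
m_segment = 1.2760


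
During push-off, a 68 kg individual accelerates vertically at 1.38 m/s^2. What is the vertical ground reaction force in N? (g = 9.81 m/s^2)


GRF = m * (g + a)
GRF = 68 * (9.81 + 1.38)
GRF = 68 * 11.1900
GRF = 760.9200


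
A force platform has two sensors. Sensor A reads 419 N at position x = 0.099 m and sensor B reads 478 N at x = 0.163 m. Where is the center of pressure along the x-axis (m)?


COP_x = (F1*x1 + F2*x2) / (F1 + F2)
COP_x = (419*0.099 + 478*0.163) / (419 + 478)
Numerator = 119.3950
Denominator = 897
COP_x = 0.1331


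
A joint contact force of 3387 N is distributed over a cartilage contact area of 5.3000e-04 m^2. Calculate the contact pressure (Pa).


P = F / A
P = 3387 / 5.3000e-04
P = 6.3906e+06


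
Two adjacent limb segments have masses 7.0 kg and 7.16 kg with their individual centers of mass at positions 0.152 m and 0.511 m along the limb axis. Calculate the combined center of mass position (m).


COM = (m1*x1 + m2*x2) / (m1 + m2)
COM = (7.0*0.152 + 7.16*0.511) / (7.0 + 7.16)
Numerator = 4.7228
Denominator = 14.1600
COM = 0.3335


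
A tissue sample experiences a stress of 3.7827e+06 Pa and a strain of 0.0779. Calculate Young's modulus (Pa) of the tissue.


E = stress / strain
E = 3.7827e+06 / 0.0779
E = 4.8558e+07


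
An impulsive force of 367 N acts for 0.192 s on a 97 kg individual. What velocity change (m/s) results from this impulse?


J = F * dt = 367 * 0.192 = 70.4640 N*s
delta_v = J / m
delta_v = 70.4640 / 97
delta_v = 0.7264


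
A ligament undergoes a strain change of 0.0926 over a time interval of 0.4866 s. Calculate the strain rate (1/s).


strain_rate = delta_strain / delta_t
strain_rate = 0.0926 / 0.4866
strain_rate = 0.1903


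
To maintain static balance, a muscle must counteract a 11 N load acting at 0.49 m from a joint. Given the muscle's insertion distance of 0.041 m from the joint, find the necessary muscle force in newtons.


F_muscle = W * d_load / d_muscle
F_muscle = 11 * 0.49 / 0.041
Numerator = 5.3900
F_muscle = 131.4634


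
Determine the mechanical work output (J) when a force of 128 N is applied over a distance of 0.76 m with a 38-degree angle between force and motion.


W = F * d * cos(theta)
theta = 38 deg = 0.6632 rad
cos(theta) = 0.7880
W = 128 * 0.76 * 0.7880
W = 76.6577


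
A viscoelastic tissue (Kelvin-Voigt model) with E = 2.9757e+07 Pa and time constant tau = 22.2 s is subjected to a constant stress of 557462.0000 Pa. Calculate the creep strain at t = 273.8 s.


epsilon(t) = (sigma/E) * (1 - exp(-t/tau))
sigma/E = 557462.0000 / 2.9757e+07 = 0.0187
exp(-t/tau) = exp(-273.8 / 22.2) = 4.4025e-06
epsilon = 0.0187 * (1 - 4.4025e-06)
epsilon = 0.0187


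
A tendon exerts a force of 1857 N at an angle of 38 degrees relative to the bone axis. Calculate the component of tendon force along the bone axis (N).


F_eff = F_tendon * cos(theta)
theta = 38 deg = 0.6632 rad
cos(theta) = 0.7880
F_eff = 1857 * 0.7880
F_eff = 1463.3360


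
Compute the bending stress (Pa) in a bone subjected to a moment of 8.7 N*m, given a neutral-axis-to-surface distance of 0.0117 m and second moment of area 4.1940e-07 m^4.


sigma = M * c / I
sigma = 8.7 * 0.0117 / 4.1940e-07
M * c = 0.1018
sigma = 242703.8627


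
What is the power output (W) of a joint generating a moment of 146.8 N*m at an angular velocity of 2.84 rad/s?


P = M * omega
P = 146.8 * 2.84
P = 416.9120


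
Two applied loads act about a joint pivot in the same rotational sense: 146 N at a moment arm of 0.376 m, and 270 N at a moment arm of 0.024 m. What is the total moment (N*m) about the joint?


M = F1 * d1 + F2 * d2
M = 146 * 0.376 + 270 * 0.024
M = 54.8960 + 6.4800
M = 61.3760


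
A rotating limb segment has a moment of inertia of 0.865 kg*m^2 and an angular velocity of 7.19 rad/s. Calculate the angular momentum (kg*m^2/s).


L = I * omega
L = 0.865 * 7.19
L = 6.2194


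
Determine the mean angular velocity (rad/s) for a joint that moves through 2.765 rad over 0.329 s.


omega = delta_theta / delta_t
omega = 2.765 / 0.329
omega = 8.4043


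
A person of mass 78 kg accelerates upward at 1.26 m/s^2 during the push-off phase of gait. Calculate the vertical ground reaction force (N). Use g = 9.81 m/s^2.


GRF = m * (g + a)
GRF = 78 * (9.81 + 1.26)
GRF = 78 * 11.0700
GRF = 863.4600


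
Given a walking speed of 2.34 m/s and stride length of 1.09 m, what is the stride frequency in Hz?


f = v / stride_length
f = 2.34 / 1.09
f = 2.1468


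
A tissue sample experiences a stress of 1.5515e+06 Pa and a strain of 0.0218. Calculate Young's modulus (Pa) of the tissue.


E = stress / strain
E = 1.5515e+06 / 0.0218
E = 7.1170e+07


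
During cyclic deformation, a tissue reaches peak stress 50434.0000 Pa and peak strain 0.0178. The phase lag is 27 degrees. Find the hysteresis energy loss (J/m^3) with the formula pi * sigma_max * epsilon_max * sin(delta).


E_loss = pi * sigma_max * epsilon_max * sin(delta)
delta = 27 deg = 0.4712 rad
sin(delta) = 0.4540
E_loss = pi * 50434.0000 * 0.0178 * 0.4540
E_loss = 1280.3835


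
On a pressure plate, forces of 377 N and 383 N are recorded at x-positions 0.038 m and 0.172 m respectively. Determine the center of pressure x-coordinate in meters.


COP_x = (F1*x1 + F2*x2) / (F1 + F2)
COP_x = (377*0.038 + 383*0.172) / (377 + 383)
Numerator = 80.2020
Denominator = 760
COP_x = 0.1055


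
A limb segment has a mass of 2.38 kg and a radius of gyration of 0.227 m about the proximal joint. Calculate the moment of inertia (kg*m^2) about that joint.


I = m * k^2
I = 2.38 * 0.227^2
k^2 = 0.0515
I = 0.1226


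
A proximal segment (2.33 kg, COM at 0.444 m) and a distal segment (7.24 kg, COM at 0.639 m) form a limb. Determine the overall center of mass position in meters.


COM = (m1*x1 + m2*x2) / (m1 + m2)
COM = (2.33*0.444 + 7.24*0.639) / (2.33 + 7.24)
Numerator = 5.6609
Denominator = 9.5700
COM = 0.5915


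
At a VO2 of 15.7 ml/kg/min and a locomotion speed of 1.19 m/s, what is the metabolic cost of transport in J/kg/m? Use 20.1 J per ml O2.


Power per kg = VO2 * 20.1 / 60
Power per kg = 15.7 * 20.1 / 60 = 5.2595 W/kg
Cost = power_per_kg / speed
Cost = 5.2595 / 1.19
Cost = 4.4197


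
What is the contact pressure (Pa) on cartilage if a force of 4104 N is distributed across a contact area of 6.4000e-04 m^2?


P = F / A
P = 4104 / 6.4000e-04
P = 6.4125e+06


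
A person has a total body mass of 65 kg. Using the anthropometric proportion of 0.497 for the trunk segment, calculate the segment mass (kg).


m_segment = body_mass * fraction
m_segment = 65 * 0.497
m_segment = 32.3050


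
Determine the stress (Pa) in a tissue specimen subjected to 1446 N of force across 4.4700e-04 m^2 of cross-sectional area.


stress = F / A
stress = 1446 / 4.4700e-04
stress = 3.2349e+06


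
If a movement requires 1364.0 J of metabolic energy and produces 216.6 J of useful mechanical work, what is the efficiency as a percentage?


eta = (W_mech / E_meta) * 100
eta = (216.6 / 1364.0) * 100
ratio = 0.1588
eta = 15.8798


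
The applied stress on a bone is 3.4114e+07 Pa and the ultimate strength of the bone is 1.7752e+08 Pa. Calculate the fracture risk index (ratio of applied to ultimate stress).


FRI = applied / ultimate
FRI = 3.4114e+07 / 1.7752e+08
FRI = 0.1922


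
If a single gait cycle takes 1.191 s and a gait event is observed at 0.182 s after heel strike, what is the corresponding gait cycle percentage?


pct = (event_time / cycle_time) * 100
pct = (0.182 / 1.191) * 100
ratio = 0.1528
pct = 15.2813


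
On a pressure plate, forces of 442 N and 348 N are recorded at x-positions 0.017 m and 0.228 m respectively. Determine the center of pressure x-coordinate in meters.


COP_x = (F1*x1 + F2*x2) / (F1 + F2)
COP_x = (442*0.017 + 348*0.228) / (442 + 348)
Numerator = 86.8580
Denominator = 790
COP_x = 0.1099


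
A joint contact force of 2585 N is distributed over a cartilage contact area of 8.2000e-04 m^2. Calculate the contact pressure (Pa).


P = F / A
P = 2585 / 8.2000e-04
P = 3.1524e+06


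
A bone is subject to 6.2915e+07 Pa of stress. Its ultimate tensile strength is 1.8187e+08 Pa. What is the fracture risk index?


FRI = applied / ultimate
FRI = 6.2915e+07 / 1.8187e+08
FRI = 0.3459


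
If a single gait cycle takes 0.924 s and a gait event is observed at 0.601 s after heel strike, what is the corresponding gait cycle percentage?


pct = (event_time / cycle_time) * 100
pct = (0.601 / 0.924) * 100
ratio = 0.6504
pct = 65.0433


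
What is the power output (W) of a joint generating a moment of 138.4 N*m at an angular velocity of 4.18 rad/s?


P = M * omega
P = 138.4 * 4.18
P = 578.5120


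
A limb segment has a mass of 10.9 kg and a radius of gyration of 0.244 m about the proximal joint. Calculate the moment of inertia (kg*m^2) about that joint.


I = m * k^2
I = 10.9 * 0.244^2
k^2 = 0.0595
I = 0.6489


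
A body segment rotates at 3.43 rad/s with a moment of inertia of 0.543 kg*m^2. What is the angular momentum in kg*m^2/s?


L = I * omega
L = 0.543 * 3.43
L = 1.8625


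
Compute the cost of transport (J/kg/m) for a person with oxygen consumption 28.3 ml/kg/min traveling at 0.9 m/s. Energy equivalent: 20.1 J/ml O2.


Power per kg = VO2 * 20.1 / 60
Power per kg = 28.3 * 20.1 / 60 = 9.4805 W/kg
Cost = power_per_kg / speed
Cost = 9.4805 / 0.9
Cost = 10.5339
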